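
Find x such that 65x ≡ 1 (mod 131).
65^(-1) ≡ 129 (mod 131). Verification: 65 × 129 = 8385 ≡ 1 (mod 131)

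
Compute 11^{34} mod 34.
19

Using successive squaring:
Binary expansion of 34: 100010
Powers of 11 mod 34 (each is the square of the previous):
  11^1 ≡ 11 (mod 34)
  11^2 ≡ 11² = 121 ≡ 19 (mod 34)
  11^4 ≡ 19² = 361 ≡ 21 (mod 34)
  11^8 ≡ 21² = 441 ≡ 33 (mod 34)
  11^16 ≡ 33² = 1089 ≡ 1 (mod 34)
  11^32 ≡ 1² = 1 ≡ 1 (mod 34)
34 = 32 + 2, so 11^34 = 11^32 × 11^2 ≡ 1 × 19 (mod 34)
Multiplying step by step:
  1 × 19 = 19 ≡ 19 (mod 34)
Result: 11^34 ≡ 19 (mod 34)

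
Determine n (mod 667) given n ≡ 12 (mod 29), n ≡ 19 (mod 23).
157

Using the Chinese Remainder Theorem:
M = product of moduli = 667
For equation 1: M_1 = 23, 23 ≡ 23 (mod 29), inverse of 23 mod 29 is 24 (check: 23 × 24 = 552 ≡ 1 (mod 29))
For equation 2: M_2 = 29, 29 ≡ 6 (mod 23), inverse of 29 mod 23 is 4 (check: 6 × 4 = 24 ≡ 1 (mod 23))
Combine: n ≡ Σ r_i×M_i×(M_i⁻¹ mod m_i) = 12×23×24 + 19×29×4 = 6624 + 2204 = 8828
8828 mod 667 = 157
n ≡ 157 (mod 667)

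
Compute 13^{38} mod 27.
7

Using successive squaring:
Binary expansion of 38: 100110
Powers of 13 mod 27 (each is the square of the previous):
  13^1 ≡ 13 (mod 27)
  13^2 ≡ 13² = 169 ≡ 7 (mod 27)
  13^4 ≡ 7² = 49 ≡ 22 (mod 27)
  13^8 ≡ 22² = 484 ≡ 25 (mod 27)
  13^16 ≡ 25² = 625 ≡ 4 (mod 27)
  13^32 ≡ 4² = 16 ≡ 16 (mod 27)
38 = 32 + 4 + 2, so 13^38 = 13^32 × 13^4 × 13^2 ≡ 16 × 22 × 7 (mod 27)
Multiplying step by step:
  16 × 22 = 352 ≡ 1 (mod 27)
  1 × 7 = 7 ≡ 7 (mod 27)
Result: 13^38 ≡ 7 (mod 27)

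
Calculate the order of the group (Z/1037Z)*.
960

Prime factorization: 1037 = 17 × 61
Using the formula φ(n) = n × Π(1 - 1/p) for each prime factor p:
φ(1037) = 1037 × (1 - 1/17) × (1 - 1/61)
φ(1037) = 960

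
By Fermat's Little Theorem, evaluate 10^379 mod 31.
By Fermat: 10^{30} ≡ 1 (mod 31). 379 ≡ 19 (mod 30). So 10^{379} ≡ 10^{19} ≡ 18 (mod 31)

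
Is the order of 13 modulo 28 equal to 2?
Yes, ord_28(13) = 2.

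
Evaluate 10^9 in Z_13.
9 = 8 + 1 (binary 1001). Repeated squaring mod 13: 10^1 ≡ 10; 10^2 ≡ 10² = 100 ≡ 9; 10^4 ≡ 9² = 81 ≡ 3; 10^8 ≡ 3² = 9 ≡ 9. Multiply: 10^9 = 10^8 × 10^1 ≡ 9 × 10 (mod 13): 9 × 10 = 90 ≡ 12. So 10^9 ≡ 12 (mod 13).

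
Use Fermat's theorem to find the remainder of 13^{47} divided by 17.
4

By Fermat's Little Theorem, a^(p-1) ≡ 1 (mod p) for prime p and gcd(a, p) = 1
Here p = 17, so 13^16 ≡ 1 (mod 17)
We can reduce the exponent: 47 mod 16 = 15
So 13^47 ≡ 13^15 (mod 17)
Computing: 13^15 mod 17 = 4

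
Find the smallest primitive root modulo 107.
2

A primitive root g modulo p has order p-1 = 106
Prime divisors of 106: [2, 53]
g is a primitive root iff g^(106/q) ≢ 1 (mod 107) for each prime divisor q
Testing small values:
  g = 2: 2^53 ≡ 106, 2^2 ≡ 4 (mod 107) → none is 1, primitive root!
The smallest primitive root is 2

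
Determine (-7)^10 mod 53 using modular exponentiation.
(-7) ≡ 46 (mod 53). 10 = 8 + 2 (binary 1010). Repeated squaring mod 53: 46^1 ≡ 46; 46^2 ≡ 46² = 2116 ≡ 49; 46^4 ≡ 49² = 2401 ≡ 16; 46^8 ≡ 16² = 256 ≡ 44. Multiply: (-7)^10 ≡ 46^8 × 46^2 ≡ 44 × 49 (mod 53): 44 × 49 = 2156 ≡ 36. So (-7)^10 ≡ 36 (mod 53).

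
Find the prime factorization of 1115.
5 × 223

Divide by primes starting from smallest:
1115 ÷ 5 = 223
223 ÷ 223 = 1

1115 = 5 × 223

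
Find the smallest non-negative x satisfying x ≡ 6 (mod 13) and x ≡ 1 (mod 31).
M = 13 × 31 = 403. M₁ = 31, y₁ ≡ 8 (mod 13). M₂ = 13, y₂ ≡ 12 (mod 31). x = 6×31×8 + 1×13×12 ≡ 32 (mod 403)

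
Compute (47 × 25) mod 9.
5

(47 × 25) = 1175
1175 mod 9 = 5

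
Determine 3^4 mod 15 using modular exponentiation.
4 = 4 (binary 100). Repeated squaring mod 15: 3^1 ≡ 3; 3^2 ≡ 3² = 9 ≡ 9; 3^4 ≡ 9² = 81 ≡ 6. So 3^4 ≡ 6 (mod 15).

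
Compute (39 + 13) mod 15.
7

(39 + 13) = 52
52 mod 15 = 7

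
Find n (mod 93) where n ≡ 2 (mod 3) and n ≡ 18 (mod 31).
M = 3 × 31 = 93. M₁ = 31, y₁ ≡ 1 (mod 3). M₂ = 3, y₂ ≡ 21 (mod 31). n = 2×31×1 + 18×3×21 ≡ 80 (mod 93)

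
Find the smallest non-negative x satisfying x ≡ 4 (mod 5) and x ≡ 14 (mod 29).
M = 5 × 29 = 145. M₁ = 29, y₁ ≡ 4 (mod 5). M₂ = 5, y₂ ≡ 6 (mod 29). x = 4×29×4 + 14×5×6 ≡ 14 (mod 145)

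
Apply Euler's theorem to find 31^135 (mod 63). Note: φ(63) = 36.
By Euler: 31^{36} ≡ 1 (mod 63) since gcd(31, 63) = 1. 135 = 3×36 + 27. So 31^{135} ≡ 31^{27} ≡ 55 (mod 63)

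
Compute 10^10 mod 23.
10 = 8 + 2 (binary 1010). Repeated squaring mod 23: 10^1 ≡ 10; 10^2 ≡ 10² = 100 ≡ 8; 10^4 ≡ 8² = 64 ≡ 18; 10^8 ≡ 18² = 324 ≡ 2. Multiply: 10^10 = 10^8 × 10^2 ≡ 2 × 8 (mod 23): 2 × 8 = 16 ≡ 16. So 10^10 ≡ 16 (mod 23).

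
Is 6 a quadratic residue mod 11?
By Euler's criterion: 6^{5} ≡ 10 (mod 11). Since this equals -1 (≡ 10), 6 is not a QR.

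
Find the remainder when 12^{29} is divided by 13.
By Fermat: 12^{12} ≡ 1 (mod 13). 29 = 2×12 + 5. So 12^{29} ≡ 12^{5} ≡ 12 (mod 13)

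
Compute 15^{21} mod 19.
12

Using successive squaring:
Binary expansion of 21: 10101
Powers of 15 mod 19 (each is the square of the previous):
  15^1 ≡ 15 (mod 19)
  15^2 ≡ 15² = 225 ≡ 16 (mod 19)
  15^4 ≡ 16² = 256 ≡ 9 (mod 19)
  15^8 ≡ 9² = 81 ≡ 5 (mod 19)
  15^16 ≡ 5² = 25 ≡ 6 (mod 19)
21 = 16 + 4 + 1, so 15^21 = 15^16 × 15^4 × 15^1 ≡ 6 × 9 × 15 (mod 19)
Multiplying step by step:
  6 × 9 = 54 ≡ 16 (mod 19)
  16 × 15 = 240 ≡ 12 (mod 19)
Result: 15^21 ≡ 12 (mod 19)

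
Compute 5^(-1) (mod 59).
12

Using Extended Euclidean Algorithm:
gcd(5, 59) = 1
Bezout coefficients: 5 × 12 + 59 × -1 = 1
So 5 × 12 ≡ 1 (mod 59)
The inverse is 12 mod 59 = 12
Verification: 5 × 12 = 60 = 1 × 59 + 1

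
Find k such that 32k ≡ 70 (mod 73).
25

Since gcd(32, 73) = 1 divides 70, a solution exists.
Multiply both sides by the inverse of 32 mod 73:
  32^(-1) mod 73 = 16
  x ≡ 16 × 70 ≡ 1120 ≡ 25 (mod 73)
Verification: 32 × 25 = 800 = 10 × 73 + 70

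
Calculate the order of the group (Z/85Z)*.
64

Prime factorization: 85 = 5 × 17
Using the formula φ(n) = n × Π(1 - 1/p) for each prime factor p:
φ(85) = 85 × (1 - 1/5) × (1 - 1/17)
φ(85) = 64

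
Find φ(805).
528

Prime factorization: 805 = 5 × 7 × 23
Using the formula φ(n) = n × Π(1 - 1/p) for each prime factor p:
φ(805) = 805 × (1 - 1/5) × (1 - 1/7) × (1 - 1/23)
φ(805) = 528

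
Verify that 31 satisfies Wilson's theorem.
(30)! mod 31 = 30. Since this equals -1 (mod 31), Wilson confirms 31 is prime.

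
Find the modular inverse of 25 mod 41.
25^(-1) ≡ 23 (mod 41). Verification: 25 × 23 = 575 ≡ 1 (mod 41)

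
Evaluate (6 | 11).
(6/11) = 6^{5} mod 11 = -1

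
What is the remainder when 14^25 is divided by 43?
Using repeated squaring. 25 = 16 + 8 + 1 (binary 11001). Repeated squaring mod 43: 14^1 ≡ 14; 14^2 ≡ 14² = 196 ≡ 24; 14^4 ≡ 24² = 576 ≡ 17; 14^8 ≡ 17² = 289 ≡ 31; 14^16 ≡ 31² = 961 ≡ 15. Multiply: 14^25 = 14^16 × 14^8 × 14^1 ≡ 15 × 31 × 14 (mod 43): 15 × 31 = 465 ≡ 35; 35 × 14 = 490 ≡ 17. So 14^25 ≡ 17 (mod 43).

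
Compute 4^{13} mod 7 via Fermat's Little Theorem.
4

By Fermat's Little Theorem, a^(p-1) ≡ 1 (mod p) for prime p and gcd(a, p) = 1
Here p = 7, so 4^6 ≡ 1 (mod 7)
We can reduce the exponent: 13 mod 6 = 1
So 4^13 ≡ 4^1 (mod 7)
Computing: 4^1 mod 7 = 4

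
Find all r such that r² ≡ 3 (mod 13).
The square roots of 3 mod 13 are 9 and 4. Verify: 9² = 81 ≡ 3 (mod 13)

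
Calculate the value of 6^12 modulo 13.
Using Fermat: 6^{12} ≡ 1 (mod 13). 12 ≡ 0 (mod 12). So 6^{12} ≡ 6^{0} ≡ 1 (mod 13)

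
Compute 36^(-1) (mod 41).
36^(-1) ≡ 8 (mod 41). Verification: 36 × 8 = 288 ≡ 1 (mod 41)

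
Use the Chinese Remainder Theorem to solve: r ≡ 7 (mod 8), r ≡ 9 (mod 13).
M = 8 × 13 = 104. M₁ = 13, y₁ ≡ 5 (mod 8). M₂ = 8, y₂ ≡ 5 (mod 13). r = 7×13×5 + 9×8×5 ≡ 87 (mod 104)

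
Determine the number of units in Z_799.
736

Prime factorization: 799 = 17 × 47
Using the formula φ(n) = n × Π(1 - 1/p) for each prime factor p:
φ(799) = 799 × (1 - 1/17) × (1 - 1/47)
φ(799) = 736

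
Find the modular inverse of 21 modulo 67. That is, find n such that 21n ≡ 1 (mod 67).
16

Using Extended Euclidean Algorithm:
gcd(21, 67) = 1
Bezout coefficients: 21 × 16 + 67 × -5 = 1
So 21 × 16 ≡ 1 (mod 67)
The inverse is 16 mod 67 = 16
Verification: 21 × 16 = 336 = 5 × 67 + 1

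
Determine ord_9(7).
Powers of 7 mod 9: 7^1≡7, 7^2≡4, 7^3≡1. Order = 3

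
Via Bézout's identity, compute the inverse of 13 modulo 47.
Extended GCD: 13(-18) + 47(5) = 1. So 13^(-1) ≡ 29 ≡ 29 (mod 47). Verify: 13 × 29 = 377 ≡ 1 (mod 47)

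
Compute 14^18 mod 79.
Using repeated squaring. 18 = 16 + 2 (binary 10010). Repeated squaring mod 79: 14^1 ≡ 14; 14^2 ≡ 14² = 196 ≡ 38; 14^4 ≡ 38² = 1444 ≡ 22; 14^8 ≡ 22² = 484 ≡ 10; 14^16 ≡ 10² = 100 ≡ 21. Multiply: 14^18 = 14^16 × 14^2 ≡ 21 × 38 (mod 79): 21 × 38 = 798 ≡ 8. So 14^18 ≡ 8 (mod 79).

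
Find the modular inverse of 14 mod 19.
14^(-1) ≡ 15 (mod 19). Verification: 14 × 15 = 210 ≡ 1 (mod 19)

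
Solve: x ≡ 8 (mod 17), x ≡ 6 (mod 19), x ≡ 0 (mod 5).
M = 17 × 19 × 5 = 1615. M₁ = 95, y₁ ≡ 12 (mod 17). M₂ = 85, y₂ ≡ 17 (mod 19). M₃ = 323, y₃ ≡ 2 (mod 5). x = 8×95×12 + 6×85×17 + 0×323×2 ≡ 25 (mod 1615)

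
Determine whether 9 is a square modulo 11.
By Euler's criterion: 9^{5} ≡ 1 (mod 11). Since this equals 1, 9 is a QR.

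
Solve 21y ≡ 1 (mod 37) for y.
30

Using Extended Euclidean Algorithm:
gcd(21, 37) = 1
Bezout coefficients: 21 × -7 + 37 × 4 = 1
So 21 × -7 ≡ 1 (mod 37)
The inverse is -7 mod 37 = 30
Verification: 21 × 30 = 630 = 17 × 37 + 1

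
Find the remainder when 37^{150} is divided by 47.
By Fermat: 37^{46} ≡ 1 (mod 47). 150 = 3×46 + 12. So 37^{150} ≡ 37^{12} ≡ 32 (mod 47)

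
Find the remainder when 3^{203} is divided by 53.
By Fermat: 3^{52} ≡ 1 (mod 53). 203 = 3×52 + 47. So 3^{203} ≡ 3^{47} ≡ 12 (mod 53)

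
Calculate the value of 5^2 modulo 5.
5 ≡ 0 (mod 5). 2 = 2 (binary 10). Repeated squaring mod 5: 0^1 ≡ 0; 0^2 ≡ 0² = 0 ≡ 0. So 5^2 ≡ 0 (mod 5).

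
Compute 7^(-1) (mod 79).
34

Using Extended Euclidean Algorithm:
gcd(7, 79) = 1
Bezout coefficients: 7 × 34 + 79 × -3 = 1
So 7 × 34 ≡ 1 (mod 79)
The inverse is 34 mod 79 = 34
Verification: 7 × 34 = 238 = 3 × 79 + 1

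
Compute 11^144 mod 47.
Using Fermat: 11^{46} ≡ 1 (mod 47). 144 ≡ 6 (mod 46). So 11^{144} ≡ 11^{6} ≡ 37 (mod 47)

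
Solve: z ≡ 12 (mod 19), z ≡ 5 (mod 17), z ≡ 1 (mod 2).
M = 19 × 17 × 2 = 646. M₁ = 34, y₁ ≡ 14 (mod 19). M₂ = 38, y₂ ≡ 13 (mod 17). M₃ = 323, y₃ ≡ 1 (mod 2). z = 12×34×14 + 5×38×13 + 1×323×1 ≡ 107 (mod 646)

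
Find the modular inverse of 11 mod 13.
11^(-1) ≡ 6 (mod 13). Verification: 11 × 6 = 66 ≡ 1 (mod 13)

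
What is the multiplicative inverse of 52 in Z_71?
52^(-1) ≡ 56 (mod 71). Verification: 52 × 56 = 2912 ≡ 1 (mod 71)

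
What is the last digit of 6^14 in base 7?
Using Fermat: 6^{6} ≡ 1 (mod 7). 14 ≡ 2 (mod 6). So 6^{14} ≡ 6^{2} ≡ 1 (mod 7)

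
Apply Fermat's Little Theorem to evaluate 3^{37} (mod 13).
3

By Fermat's Little Theorem, a^(p-1) ≡ 1 (mod p) for prime p and gcd(a, p) = 1
Here p = 13, so 3^12 ≡ 1 (mod 13)
We can reduce the exponent: 37 mod 12 = 1
So 3^37 ≡ 3^1 (mod 13)
Computing: 3^1 mod 13 = 3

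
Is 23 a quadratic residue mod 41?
By Euler's criterion: 23^{20} ≡ 1 (mod 41). Since this equals 1, 23 is a QR.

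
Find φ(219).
144

Prime factorization: 219 = 3 × 73
Using the formula φ(n) = n × Π(1 - 1/p) for each prime factor p:
φ(219) = 219 × (1 - 1/3) × (1 - 1/73)
φ(219) = 144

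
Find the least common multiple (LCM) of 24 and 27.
216

First find GCD(24, 27) using the Euclidean algorithm:
24 = 0 × 27 + 24
27 = 1 × 24 + 3
24 = 8 × 3 + 0
GCD(24, 27) = 3

LCM formula: LCM(a, b) = (a × b) / GCD(a, b)
LCM(24, 27) = (24 × 27) / 3
LCM(24, 27) = 648 / 3
LCM(24, 27) = 216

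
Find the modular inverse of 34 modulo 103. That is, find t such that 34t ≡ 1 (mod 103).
100

Using Extended Euclidean Algorithm:
gcd(34, 103) = 1
Bezout coefficients: 34 × -3 + 103 × 1 = 1
So 34 × -3 ≡ 1 (mod 103)
The inverse is -3 mod 103 = 100
Verification: 34 × 100 = 3400 = 33 × 103 + 1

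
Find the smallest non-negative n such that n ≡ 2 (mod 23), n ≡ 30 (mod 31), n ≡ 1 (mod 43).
9547

Using the Chinese Remainder Theorem:
M = product of moduli = 30659
For equation 1: M_1 = 1333, 1333 ≡ 22 (mod 23), inverse of 1333 mod 23 is 22 (check: 22 × 22 = 484 ≡ 1 (mod 23))
For equation 2: M_2 = 989, 989 ≡ 28 (mod 31), inverse of 989 mod 31 is 10 (check: 28 × 10 = 280 ≡ 1 (mod 31))
For equation 3: M_3 = 713, 713 ≡ 25 (mod 43), inverse of 713 mod 43 is 31 (check: 25 × 31 = 775 ≡ 1 (mod 43))
Combine: n ≡ Σ r_i×M_i×(M_i⁻¹ mod m_i) = 2×1333×22 + 30×989×10 + 1×713×31 = 58652 + 296700 + 22103 = 377455
377455 mod 30659 = 9547
n ≡ 9547 (mod 30659)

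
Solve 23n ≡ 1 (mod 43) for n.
23^(-1) ≡ 15 (mod 43). Verification: 23 × 15 = 345 ≡ 1 (mod 43)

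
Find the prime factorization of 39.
3 × 13

Divide by primes starting from smallest:
39 ÷ 3 = 13
13 ÷ 13 = 1

39 = 3 × 13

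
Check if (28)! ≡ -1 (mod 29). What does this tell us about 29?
(28)! mod 29 = 28. Since this equals -1 (mod 29), Wilson confirms 29 is prime.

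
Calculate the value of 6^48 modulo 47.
Using Fermat: 6^{46} ≡ 1 (mod 47). 48 ≡ 2 (mod 46). So 6^{48} ≡ 6^{2} ≡ 36 (mod 47)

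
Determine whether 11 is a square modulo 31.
By Euler's criterion: 11^{15} ≡ 30 (mod 31). Since this equals -1 (≡ 30), 11 is not a QR.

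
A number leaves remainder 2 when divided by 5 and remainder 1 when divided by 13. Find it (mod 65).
M = 5 × 13 = 65. M₁ = 13, y₁ ≡ 2 (mod 5). M₂ = 5, y₂ ≡ 8 (mod 13). m = 2×13×2 + 1×5×8 ≡ 27 (mod 65)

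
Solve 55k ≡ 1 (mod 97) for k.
30

Using Extended Euclidean Algorithm:
gcd(55, 97) = 1
Bezout coefficients: 55 × 30 + 97 × -17 = 1
So 55 × 30 ≡ 1 (mod 97)
The inverse is 30 mod 97 = 30
Verification: 55 × 30 = 1650 = 17 × 97 + 1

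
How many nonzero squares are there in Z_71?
For prime 71, there are (p-1)/2 = (71-1)/2 = 35 quadratic residues (excluding 0).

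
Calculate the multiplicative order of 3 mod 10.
Powers of 3 mod 10: 3^1≡3, 3^2≡9, 3^3≡7, 3^4≡1. Order = 4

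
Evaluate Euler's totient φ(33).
20

Prime factorization: 33 = 3 × 11
Using the formula φ(n) = n × Π(1 - 1/p) for each prime factor p:
φ(33) = 33 × (1 - 1/3) × (1 - 1/11)
φ(33) = 20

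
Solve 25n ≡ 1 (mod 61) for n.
22

Using Extended Euclidean Algorithm:
gcd(25, 61) = 1
Bezout coefficients: 25 × 22 + 61 × -9 = 1
So 25 × 22 ≡ 1 (mod 61)
The inverse is 22 mod 61 = 22
Verification: 25 × 22 = 550 = 9 × 61 + 1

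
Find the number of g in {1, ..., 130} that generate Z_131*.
Number of primitive roots mod 131 = φ(130) = 48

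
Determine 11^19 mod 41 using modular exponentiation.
Using repeated squaring. 19 = 16 + 2 + 1 (binary 10011). Repeated squaring mod 41: 11^1 ≡ 11; 11^2 ≡ 11² = 121 ≡ 39; 11^4 ≡ 39² = 1521 ≡ 4; 11^8 ≡ 4² = 16 ≡ 16; 11^16 ≡ 16² = 256 ≡ 10. Multiply: 11^19 = 11^16 × 11^2 × 11^1 ≡ 10 × 39 × 11 (mod 41): 10 × 39 = 390 ≡ 21; 21 × 11 = 231 ≡ 26. So 11^19 ≡ 26 (mod 41).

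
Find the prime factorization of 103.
103

Divide by primes starting from smallest:
103 ÷ 103 = 1

103 = 103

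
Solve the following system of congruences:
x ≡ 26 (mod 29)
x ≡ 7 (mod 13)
345

Using the Chinese Remainder Theorem:
M = product of moduli = 377
For equation 1: M_1 = 13, 13 ≡ 13 (mod 29), inverse of 13 mod 29 is 9 (check: 13 × 9 = 117 ≡ 1 (mod 29))
For equation 2: M_2 = 29, 29 ≡ 3 (mod 13), inverse of 29 mod 13 is 9 (check: 3 × 9 = 27 ≡ 1 (mod 13))
Combine: x ≡ Σ r_i×M_i×(M_i⁻¹ mod m_i) = 26×13×9 + 7×29×9 = 3042 + 1827 = 4869
4869 mod 377 = 345
x ≡ 345 (mod 377)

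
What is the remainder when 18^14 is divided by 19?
Using repeated squaring. 14 = 8 + 4 + 2 (binary 1110). Repeated squaring mod 19: 18^1 ≡ 18; 18^2 ≡ 18² = 324 ≡ 1; 18^4 ≡ 1² = 1 ≡ 1; 18^8 ≡ 1² = 1 ≡ 1. Multiply: 18^14 = 18^8 × 18^4 × 18^2 ≡ 1 × 1 × 1 (mod 19): 1 × 1 = 1 ≡ 1; 1 × 1 = 1 ≡ 1. So 18^14 ≡ 1 (mod 19).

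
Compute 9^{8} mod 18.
9

Using successive squaring:
Binary expansion of 8: 1000
Powers of 9 mod 18 (each is the square of the previous):
  9^1 ≡ 9 (mod 18)
  9^2 ≡ 9² = 81 ≡ 9 (mod 18)
  9^4 ≡ 9² = 81 ≡ 9 (mod 18)
  9^8 ≡ 9² = 81 ≡ 9 (mod 18)
8 is a power of 2, so 9^8 is the last square: ≡ 9 (mod 18)
Result: 9^8 ≡ 9 (mod 18)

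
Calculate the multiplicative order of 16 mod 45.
Powers of 16 mod 45: 16^1≡16, 16^2≡31, 16^3≡1. Order = 3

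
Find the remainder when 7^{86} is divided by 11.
By Fermat: 7^{10} ≡ 1 (mod 11). 86 = 8×10 + 6. So 7^{86} ≡ 7^{6} ≡ 4 (mod 11)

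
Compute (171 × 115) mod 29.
3

(171 × 115) = 19665
19665 mod 29 = 3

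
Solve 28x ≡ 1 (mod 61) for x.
24

Using Extended Euclidean Algorithm:
gcd(28, 61) = 1
Bezout coefficients: 28 × 24 + 61 × -11 = 1
So 28 × 24 ≡ 1 (mod 61)
The inverse is 24 mod 61 = 24
Verification: 28 × 24 = 672 = 11 × 61 + 1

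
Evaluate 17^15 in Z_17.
Using repeated squaring. 17 ≡ 0 (mod 17). 15 = 8 + 4 + 2 + 1 (binary 1111). Repeated squaring mod 17: 0^1 ≡ 0; 0^2 ≡ 0² = 0 ≡ 0; 0^4 ≡ 0² = 0 ≡ 0; 0^8 ≡ 0² = 0 ≡ 0. Multiply: 17^15 ≡ 0^8 × 0^4 × 0^2 × 0^1 ≡ 0 × 0 × 0 × 0 (mod 17): 0 × 0 = 0 ≡ 0; 0 × 0 = 0 ≡ 0; 0 × 0 = 0 ≡ 0. So 17^15 ≡ 0 (mod 17).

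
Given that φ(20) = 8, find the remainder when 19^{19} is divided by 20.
By Euler: 19^{8} ≡ 1 (mod 20) since gcd(19, 20) = 1. 19 = 2×8 + 3. So 19^{19} ≡ 19^{3} ≡ 19 (mod 20)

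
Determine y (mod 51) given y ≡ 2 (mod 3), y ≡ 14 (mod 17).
14

Using the Chinese Remainder Theorem:
M = product of moduli = 51
For equation 1: M_1 = 17, 17 ≡ 2 (mod 3), inverse of 17 mod 3 is 2 (check: 2 × 2 = 4 ≡ 1 (mod 3))
For equation 2: M_2 = 3, 3 ≡ 3 (mod 17), inverse of 3 mod 17 is 6 (check: 3 × 6 = 18 ≡ 1 (mod 17))
Combine: y ≡ Σ r_i×M_i×(M_i⁻¹ mod m_i) = 2×17×2 + 14×3×6 = 68 + 252 = 320
320 mod 51 = 14
y ≡ 14 (mod 51)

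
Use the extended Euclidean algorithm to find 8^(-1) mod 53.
Extended GCD: 8(20) + 53(-3) = 1. So 8^(-1) ≡ 20 ≡ 20 (mod 53). Verify: 8 × 20 = 160 ≡ 1 (mod 53)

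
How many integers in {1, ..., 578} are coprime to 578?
272

Prime factorization: 578 = 2 × 17^2
Using the formula φ(n) = n × Π(1 - 1/p) for each prime factor p:
φ(578) = 578 × (1 - 1/2) × (1 - 1/17)
φ(578) = 272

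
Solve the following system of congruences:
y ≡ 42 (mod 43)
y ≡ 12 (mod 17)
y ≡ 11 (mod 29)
7696

Using the Chinese Remainder Theorem:
M = product of moduli = 21199
For equation 1: M_1 = 493, 493 ≡ 20 (mod 43), inverse of 493 mod 43 is 28 (check: 20 × 28 = 560 ≡ 1 (mod 43))
For equation 2: M_2 = 1247, 1247 ≡ 6 (mod 17), inverse of 1247 mod 17 is 3 (check: 6 × 3 = 18 ≡ 1 (mod 17))
For equation 3: M_3 = 731, 731 ≡ 6 (mod 29), inverse of 731 mod 29 is 5 (check: 6 × 5 = 30 ≡ 1 (mod 29))
Combine: y ≡ Σ r_i×M_i×(M_i⁻¹ mod m_i) = 42×493×28 + 12×1247×3 + 11×731×5 = 579768 + 44892 + 40205 = 664865
664865 mod 21199 = 7696
y ≡ 7696 (mod 21199)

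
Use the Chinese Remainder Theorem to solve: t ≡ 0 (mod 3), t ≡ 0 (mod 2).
M = 3 × 2 = 6. M₁ = 2, y₁ ≡ 2 (mod 3). M₂ = 3, y₂ ≡ 1 (mod 2). t = 0×2×2 + 0×3×1 ≡ 0 (mod 6)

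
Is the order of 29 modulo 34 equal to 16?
Yes, ord_34(29) = 16.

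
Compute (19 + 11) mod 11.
8

(19 + 11) = 30
30 mod 11 = 8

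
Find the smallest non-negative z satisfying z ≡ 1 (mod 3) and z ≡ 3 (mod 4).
M = 3 × 4 = 12. M₁ = 4, y₁ ≡ 1 (mod 3). M₂ = 3, y₂ ≡ 3 (mod 4). z = 1×4×1 + 3×3×3 ≡ 7 (mod 12)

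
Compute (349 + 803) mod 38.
12

(349 + 803) = 1152
1152 mod 38 = 12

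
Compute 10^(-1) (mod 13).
4

Using Extended Euclidean Algorithm:
gcd(10, 13) = 1
Bezout coefficients: 10 × 4 + 13 × -3 = 1
So 10 × 4 ≡ 1 (mod 13)
The inverse is 4 mod 13 = 4
Verification: 10 × 4 = 40 = 3 × 13 + 1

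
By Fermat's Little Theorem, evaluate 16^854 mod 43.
By Fermat: 16^{42} ≡ 1 (mod 43). 854 ≡ 14 (mod 42). So 16^{854} ≡ 16^{14} ≡ 1 (mod 43)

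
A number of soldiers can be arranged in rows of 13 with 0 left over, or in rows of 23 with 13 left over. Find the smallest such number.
M = 13 × 23 = 299. M₁ = 23, y₁ ≡ 4 (mod 13). M₂ = 13, y₂ ≡ 16 (mod 23). t = 0×23×4 + 13×13×16 ≡ 13 (mod 299). The smallest positive such number is 13.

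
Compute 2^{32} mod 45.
31

Using successive squaring:
Binary expansion of 32: 100000
Powers of 2 mod 45 (each is the square of the previous):
  2^1 ≡ 2 (mod 45)
  2^2 ≡ 2² = 4 ≡ 4 (mod 45)
  2^4 ≡ 4² = 16 ≡ 16 (mod 45)
  2^8 ≡ 16² = 256 ≡ 31 (mod 45)
  2^16 ≡ 31² = 961 ≡ 16 (mod 45)
  2^32 ≡ 16² = 256 ≡ 31 (mod 45)
32 is a power of 2, so 2^32 is the last square: ≡ 31 (mod 45)
Result: 2^32 ≡ 31 (mod 45)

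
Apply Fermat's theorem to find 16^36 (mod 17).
By Fermat: 16^{16} ≡ 1 (mod 17). 36 = 2×16 + 4. So 16^{36} ≡ 16^{4} ≡ 1 (mod 17)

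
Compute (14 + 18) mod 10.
2

(14 + 18) = 32
32 mod 10 = 2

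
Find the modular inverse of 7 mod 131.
7^(-1) ≡ 75 (mod 131). Verification: 7 × 75 = 525 ≡ 1 (mod 131)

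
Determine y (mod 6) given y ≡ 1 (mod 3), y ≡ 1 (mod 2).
1

Using the Chinese Remainder Theorem:
M = product of moduli = 6
For equation 1: M_1 = 2, 2 ≡ 2 (mod 3), inverse of 2 mod 3 is 2 (check: 2 × 2 = 4 ≡ 1 (mod 3))
For equation 2: M_2 = 3, 3 ≡ 1 (mod 2), inverse of 3 mod 2 is 1 (check: 1 × 1 = 1 ≡ 1 (mod 2))
Combine: y ≡ Σ r_i×M_i×(M_i⁻¹ mod m_i) = 1×2×2 + 1×3×1 = 4 + 3 = 7
7 mod 6 = 1
y ≡ 1 (mod 6)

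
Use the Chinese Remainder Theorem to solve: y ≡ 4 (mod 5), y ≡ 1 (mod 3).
4

Using the Chinese Remainder Theorem:
M = product of moduli = 15
For equation 1: M_1 = 3, 3 ≡ 3 (mod 5), inverse of 3 mod 5 is 2 (check: 3 × 2 = 6 ≡ 1 (mod 5))
For equation 2: M_2 = 5, 5 ≡ 2 (mod 3), inverse of 5 mod 3 is 2 (check: 2 × 2 = 4 ≡ 1 (mod 3))
Combine: y ≡ Σ r_i×M_i×(M_i⁻¹ mod m_i) = 4×3×2 + 1×5×2 = 24 + 10 = 34
34 mod 15 = 4
y ≡ 4 (mod 15)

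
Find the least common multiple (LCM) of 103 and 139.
14317

First find GCD(103, 139) using the Euclidean algorithm:
103 = 0 × 139 + 103
139 = 1 × 103 + 36
103 = 2 × 36 + 31
36 = 1 × 31 + 5
31 = 6 × 5 + 1
5 = 5 × 1 + 0
GCD(103, 139) = 1

LCM formula: LCM(a, b) = (a × b) / GCD(a, b)
LCM(103, 139) = (103 × 139) / 1
LCM(103, 139) = 14317 / 1
LCM(103, 139) = 14317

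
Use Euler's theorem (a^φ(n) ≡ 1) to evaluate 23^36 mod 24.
By Euler: 23^{8} ≡ 1 (mod 24) since gcd(23, 24) = 1. 36 = 4×8 + 4. So 23^{36} ≡ 23^{4} ≡ 1 (mod 24)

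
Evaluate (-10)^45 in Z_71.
Using repeated squaring. (-10) ≡ 61 (mod 71). 45 = 32 + 8 + 4 + 1 (binary 101101). Repeated squaring mod 71: 61^1 ≡ 61; 61^2 ≡ 61² = 3721 ≡ 29; 61^4 ≡ 29² = 841 ≡ 60; 61^8 ≡ 60² = 3600 ≡ 50; 61^16 ≡ 50² = 2500 ≡ 15; 61^32 ≡ 15² = 225 ≡ 12. Multiply: (-10)^45 ≡ 61^32 × 61^8 × 61^4 × 61^1 ≡ 12 × 50 × 60 × 61 (mod 71): 12 × 50 = 600 ≡ 32; 32 × 60 = 1920 ≡ 3; 3 × 61 = 183 ≡ 41. So (-10)^45 ≡ 41 (mod 71).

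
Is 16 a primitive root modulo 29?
No

To verify, check if 16^(28/q) ≢ 1 (mod 29) for each prime divisor q of 28
Divisors of 28 = 28: [1, 2, 4, 7, 14, 28]
  16^(28/2) = 16^14 ≡ 1 (mod 29)
  16^(28/7) = 16^4 ≡ 25 (mod 29)
Conclusion: 16 is not a primitive root modulo 29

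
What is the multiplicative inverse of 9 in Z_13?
9^(-1) ≡ 3 (mod 13). Verification: 9 × 3 = 27 ≡ 1 (mod 13)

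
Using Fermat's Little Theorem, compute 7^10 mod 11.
By Fermat's Little Theorem, 7^{10} ≡ 1 (mod 11) since 11 is prime and gcd(7, 11) = 1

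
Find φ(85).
64

Prime factorization: 85 = 5 × 17
Using the formula φ(n) = n × Π(1 - 1/p) for each prime factor p:
φ(85) = 85 × (1 - 1/5) × (1 - 1/17)
φ(85) = 64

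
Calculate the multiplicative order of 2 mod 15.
Powers of 2 mod 15: 2^1≡2, 2^2≡4, 2^3≡8, 2^4≡1. Order = 4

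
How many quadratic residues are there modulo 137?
For prime 137, there are (p-1)/2 = (137-1)/2 = 68 quadratic residues (excluding 0).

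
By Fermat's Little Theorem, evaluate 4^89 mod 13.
By Fermat: 4^{12} ≡ 1 (mod 13). 89 = 7×12 + 5. So 4^{89} ≡ 4^{5} ≡ 10 (mod 13)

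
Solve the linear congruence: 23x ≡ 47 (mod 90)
49

Since gcd(23, 90) = 1 divides 47, a solution exists.
Multiply both sides by the inverse of 23 mod 90:
  23^(-1) mod 90 = 47
  x ≡ 47 × 47 ≡ 2209 ≡ 49 (mod 90)
Verification: 23 × 49 = 1127 = 12 × 90 + 47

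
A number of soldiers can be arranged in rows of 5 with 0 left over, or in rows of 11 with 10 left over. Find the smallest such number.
M = 5 × 11 = 55. M₁ = 11, y₁ ≡ 1 (mod 5). M₂ = 5, y₂ ≡ 9 (mod 11). r = 0×11×1 + 10×5×9 ≡ 10 (mod 55). The smallest positive such number is 10.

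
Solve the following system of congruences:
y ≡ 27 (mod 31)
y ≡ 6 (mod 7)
27

Using the Chinese Remainder Theorem:
M = product of moduli = 217
For equation 1: M_1 = 7, 7 ≡ 7 (mod 31), inverse of 7 mod 31 is 9 (check: 7 × 9 = 63 ≡ 1 (mod 31))
For equation 2: M_2 = 31, 31 ≡ 3 (mod 7), inverse of 31 mod 7 is 5 (check: 3 × 5 = 15 ≡ 1 (mod 7))
Combine: y ≡ Σ r_i×M_i×(M_i⁻¹ mod m_i) = 27×7×9 + 6×31×5 = 1701 + 930 = 2631
2631 mod 217 = 27
y ≡ 27 (mod 217)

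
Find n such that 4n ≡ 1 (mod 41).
4^(-1) ≡ 31 (mod 41). Verification: 4 × 31 = 124 ≡ 1 (mod 41)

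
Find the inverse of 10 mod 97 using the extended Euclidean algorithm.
Extended GCD: 10(-29) + 97(3) = 1. So 10^(-1) ≡ 68 ≡ 68 (mod 97). Verify: 10 × 68 = 680 ≡ 1 (mod 97)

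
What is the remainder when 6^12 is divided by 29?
Using repeated squaring. 12 = 8 + 4 (binary 1100). Repeated squaring mod 29: 6^1 ≡ 6; 6^2 ≡ 6² = 36 ≡ 7; 6^4 ≡ 7² = 49 ≡ 20; 6^8 ≡ 20² = 400 ≡ 23. Multiply: 6^12 = 6^8 × 6^4 ≡ 23 × 20 (mod 29): 23 × 20 = 460 ≡ 25. So 6^12 ≡ 25 (mod 29).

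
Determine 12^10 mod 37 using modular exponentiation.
10 = 8 + 2 (binary 1010). Repeated squaring mod 37: 12^1 ≡ 12; 12^2 ≡ 12² = 144 ≡ 33; 12^4 ≡ 33² = 1089 ≡ 16; 12^8 ≡ 16² = 256 ≡ 34. Multiply: 12^10 = 12^8 × 12^2 ≡ 34 × 33 (mod 37): 34 × 33 = 1122 ≡ 12. So 12^10 ≡ 12 (mod 37).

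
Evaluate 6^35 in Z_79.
Using repeated squaring. 35 = 32 + 2 + 1 (binary 100011). Repeated squaring mod 79: 6^1 ≡ 6; 6^2 ≡ 6² = 36 ≡ 36; 6^4 ≡ 36² = 1296 ≡ 32; 6^8 ≡ 32² = 1024 ≡ 76; 6^16 ≡ 76² = 5776 ≡ 9; 6^32 ≡ 9² = 81 ≡ 2. Multiply: 6^35 = 6^32 × 6^2 × 6^1 ≡ 2 × 36 × 6 (mod 79): 2 × 36 = 72 ≡ 72; 72 × 6 = 432 ≡ 37. So 6^35 ≡ 37 (mod 79).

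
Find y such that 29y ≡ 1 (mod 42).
29

Since gcd(29, 42) = 1 divides 1, a solution exists.
Multiply both sides by the inverse of 29 mod 42:
  29^(-1) mod 42 = 29
  x ≡ 29 × 1 ≡ 29 ≡ 29 (mod 42)
Verification: 29 × 29 = 841 = 20 × 42 + 1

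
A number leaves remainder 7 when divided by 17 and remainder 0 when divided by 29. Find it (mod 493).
M = 17 × 29 = 493. M₁ = 29, y₁ ≡ 10 (mod 17). M₂ = 17, y₂ ≡ 12 (mod 29). m = 7×29×10 + 0×17×12 ≡ 58 (mod 493)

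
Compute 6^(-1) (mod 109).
6^(-1) ≡ 91 (mod 109). Verification: 6 × 91 = 546 ≡ 1 (mod 109)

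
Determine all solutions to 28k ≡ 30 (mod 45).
30

Since gcd(28, 45) = 1 divides 30, a solution exists.
Multiply both sides by the inverse of 28 mod 45:
  28^(-1) mod 45 = 37
  x ≡ 37 × 30 ≡ 1110 ≡ 30 (mod 45)
Verification: 28 × 30 = 840 = 18 × 45 + 30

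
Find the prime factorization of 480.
2^5 × 3 × 5

Divide by primes starting from smallest:
480 ÷ 2 = 240
240 ÷ 2 = 120
120 ÷ 2 = 60
60 ÷ 2 = 30
30 ÷ 2 = 15
15 ÷ 3 = 5
5 ÷ 5 = 1

480 = 2^5 × 3 × 5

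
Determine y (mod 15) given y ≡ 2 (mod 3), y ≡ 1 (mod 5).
11

Using the Chinese Remainder Theorem:
M = product of moduli = 15
For equation 1: M_1 = 5, 5 ≡ 2 (mod 3), inverse of 5 mod 3 is 2 (check: 2 × 2 = 4 ≡ 1 (mod 3))
For equation 2: M_2 = 3, 3 ≡ 3 (mod 5), inverse of 3 mod 5 is 2 (check: 3 × 2 = 6 ≡ 1 (mod 5))
Combine: y ≡ Σ r_i×M_i×(M_i⁻¹ mod m_i) = 2×5×2 + 1×3×2 = 20 + 6 = 26
26 mod 15 = 11
y ≡ 11 (mod 15)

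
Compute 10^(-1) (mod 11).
10^(-1) ≡ 10 (mod 11). Verification: 10 × 10 = 100 ≡ 1 (mod 11)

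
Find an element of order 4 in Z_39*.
5 has order 4 mod 39 since 5^{4} ≡ 1 (mod 39) and no smaller power works.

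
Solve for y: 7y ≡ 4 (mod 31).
5

Since gcd(7, 31) = 1 divides 4, a solution exists.
Multiply both sides by the inverse of 7 mod 31:
  7^(-1) mod 31 = 9
  x ≡ 9 × 4 ≡ 36 ≡ 5 (mod 31)
Verification: 7 × 5 = 35 = 1 × 31 + 4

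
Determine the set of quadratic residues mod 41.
QRs mod 41: {1, 2, 4, 5, 8, 9, 10, 16, 18, 20, 21, 23, 25, 31, 32, 33, 36, 37, 39, 40}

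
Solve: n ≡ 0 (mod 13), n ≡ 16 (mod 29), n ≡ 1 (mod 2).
M = 13 × 29 × 2 = 754. M₁ = 58, y₁ ≡ 11 (mod 13). M₂ = 26, y₂ ≡ 19 (mod 29). M₃ = 377, y₃ ≡ 1 (mod 2). n = 0×58×11 + 16×26×19 + 1×377×1 ≡ 741 (mod 754)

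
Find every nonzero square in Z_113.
QRs mod 113: {1, 2, 4, 7, 8, 9, 11, 13, 14, 15, 16, 18, 22, 25, 26, 28, 30, 31, 32, 36, 41, 44, 49, 50, 51, 52, 53, 56, 57, 60, 61, 62, 63, 64, 69, 72, 77, 81, 82, 83, 85, 87, 88, 91, 95, 97, 98, 99, 100, 102, 104, 105, 106, 109, 111, 112}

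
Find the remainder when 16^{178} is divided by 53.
By Fermat: 16^{52} ≡ 1 (mod 53). 178 = 3×52 + 22. So 16^{178} ≡ 16^{22} ≡ 36 (mod 53)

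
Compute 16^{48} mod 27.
19

Using successive squaring:
Binary expansion of 48: 110000
Powers of 16 mod 27 (each is the square of the previous):
  16^1 ≡ 16 (mod 27)
  16^2 ≡ 16² = 256 ≡ 13 (mod 27)
  16^4 ≡ 13² = 169 ≡ 7 (mod 27)
  16^8 ≡ 7² = 49 ≡ 22 (mod 27)
  16^16 ≡ 22² = 484 ≡ 25 (mod 27)
  16^32 ≡ 25² = 625 ≡ 4 (mod 27)
48 = 32 + 16, so 16^48 = 16^32 × 16^16 ≡ 4 × 25 (mod 27)
Multiplying step by step:
  4 × 25 = 100 ≡ 19 (mod 27)
Result: 16^48 ≡ 19 (mod 27)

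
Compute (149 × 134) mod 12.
10

(149 × 134) = 19966
19966 mod 12 = 10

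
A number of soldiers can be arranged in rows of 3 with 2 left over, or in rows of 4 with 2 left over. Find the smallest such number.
M = 3 × 4 = 12. M₁ = 4, y₁ ≡ 1 (mod 3). M₂ = 3, y₂ ≡ 3 (mod 4). m = 2×4×1 + 2×3×3 ≡ 2 (mod 12). The smallest positive such number is 2.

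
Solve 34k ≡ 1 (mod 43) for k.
34^(-1) ≡ 19 (mod 43). Verification: 34 × 19 = 646 ≡ 1 (mod 43)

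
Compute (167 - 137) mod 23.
7

(167 - 137) = 30
30 mod 23 = 7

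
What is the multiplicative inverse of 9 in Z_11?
9^(-1) ≡ 5 (mod 11). Verification: 9 × 5 = 45 ≡ 1 (mod 11)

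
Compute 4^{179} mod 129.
127

Using successive squaring:
Binary expansion of 179: 10110011
Powers of 4 mod 129 (each is the square of the previous):
  4^1 ≡ 4 (mod 129)
  4^2 ≡ 4² = 16 ≡ 16 (mod 129)
  4^4 ≡ 16² = 256 ≡ 127 (mod 129)
  4^8 ≡ 127² = 16129 ≡ 4 (mod 129)
  4^16 ≡ 4² = 16 ≡ 16 (mod 129)
  4^32 ≡ 16² = 256 ≡ 127 (mod 129)
  4^64 ≡ 127² = 16129 ≡ 4 (mod 129)
  4^128 ≡ 4² = 16 ≡ 16 (mod 129)
179 = 128 + 32 + 16 + 2 + 1, so 4^179 = 4^128 × 4^32 × 4^16 × 4^2 × 4^1 ≡ 16 × 127 × 16 × 16 × 4 (mod 129)
Multiplying step by step:
  16 × 127 = 2032 ≡ 97 (mod 129)
  97 × 16 = 1552 ≡ 4 (mod 129)
  4 × 16 = 64 ≡ 64 (mod 129)
  64 × 4 = 256 ≡ 127 (mod 129)
Result: 4^179 ≡ 127 (mod 129)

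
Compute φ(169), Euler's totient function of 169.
156

Prime factorization: 169 = 13^2
Using the formula φ(n) = n × Π(1 - 1/p) for each prime factor p:
φ(169) = 169 × (1 - 1/13)
φ(169) = 156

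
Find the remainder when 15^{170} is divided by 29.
By Fermat: 15^{28} ≡ 1 (mod 29). 170 = 6×28 + 2. So 15^{170} ≡ 15^{2} ≡ 22 (mod 29)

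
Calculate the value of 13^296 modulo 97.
Using Fermat: 13^{96} ≡ 1 (mod 97). 296 ≡ 8 (mod 96). So 13^{296} ≡ 13^{8} ≡ 6 (mod 97)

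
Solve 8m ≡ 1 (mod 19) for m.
8^(-1) ≡ 12 (mod 19). Verification: 8 × 12 = 96 ≡ 1 (mod 19)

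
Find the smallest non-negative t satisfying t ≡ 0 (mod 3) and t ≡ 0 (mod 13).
M = 3 × 13 = 39. M₁ = 13, y₁ ≡ 1 (mod 3). M₂ = 3, y₂ ≡ 9 (mod 13). t = 0×13×1 + 0×3×9 ≡ 0 (mod 39)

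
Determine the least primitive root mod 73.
p - 1 = 72 has prime divisors 2, 3. h is a primitive root mod 73 iff h^(72/q) ≢ 1 (mod 73) for each such q.
h = 2: 2^36 ≡ 1, 2^24 ≡ 64 (mod 73); 2^36 ≡ 1, so not a primitive root.
h = 3: 3^36 ≡ 1, 3^24 ≡ 1 (mod 73); 3^36 ≡ 1, so not a primitive root.
h = 4: 4^36 ≡ 1, 4^24 ≡ 8 (mod 73); 4^36 ≡ 1, so not a primitive root.
h = 5: 5^36 ≡ 72, 5^24 ≡ 8 (mod 73); none is 1, so 5 has order 72 and is a primitive root.
The smallest primitive root mod 73 is g = 5.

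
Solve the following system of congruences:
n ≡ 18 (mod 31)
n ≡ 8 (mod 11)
173

Using the Chinese Remainder Theorem:
M = product of moduli = 341
For equation 1: M_1 = 11, 11 ≡ 11 (mod 31), inverse of 11 mod 31 is 17 (check: 11 × 17 = 187 ≡ 1 (mod 31))
For equation 2: M_2 = 31, 31 ≡ 9 (mod 11), inverse of 31 mod 11 is 5 (check: 9 × 5 = 45 ≡ 1 (mod 11))
Combine: n ≡ Σ r_i×M_i×(M_i⁻¹ mod m_i) = 18×11×17 + 8×31×5 = 3366 + 1240 = 4606
4606 mod 341 = 173
n ≡ 173 (mod 341)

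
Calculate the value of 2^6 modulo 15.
6 = 4 + 2 (binary 110). Repeated squaring mod 15: 2^1 ≡ 2; 2^2 ≡ 2² = 4 ≡ 4; 2^4 ≡ 4² = 16 ≡ 1. Multiply: 2^6 = 2^4 × 2^2 ≡ 1 × 4 (mod 15): 1 × 4 = 4 ≡ 4. So 2^6 ≡ 4 (mod 15).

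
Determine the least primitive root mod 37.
p - 1 = 36 has prime divisors 2, 3. h is a primitive root mod 37 iff h^(36/q) ≢ 1 (mod 37) for each such q.
h = 2: 2^18 ≡ 36, 2^12 ≡ 26 (mod 37); none is 1, so 2 has order 36 and is a primitive root.
The smallest primitive root mod 37 is g = 2.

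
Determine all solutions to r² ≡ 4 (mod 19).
The square roots of 4 mod 19 are 17 and 2. Verify: 17² = 289 ≡ 4 (mod 19)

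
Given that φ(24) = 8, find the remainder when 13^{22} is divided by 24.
By Euler: 13^{8} ≡ 1 (mod 24) since gcd(13, 24) = 1. 22 = 2×8 + 6. So 13^{22} ≡ 13^{6} ≡ 1 (mod 24)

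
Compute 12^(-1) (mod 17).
12^(-1) ≡ 10 (mod 17). Verification: 12 × 10 = 120 ≡ 1 (mod 17)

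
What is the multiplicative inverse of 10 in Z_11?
10

Using Extended Euclidean Algorithm:
gcd(10, 11) = 1
Bezout coefficients: 10 × -1 + 11 × 1 = 1
So 10 × -1 ≡ 1 (mod 11)
The inverse is -1 mod 11 = 10
Verification: 10 × 10 = 100 = 9 × 11 + 1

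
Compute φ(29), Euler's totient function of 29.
28

Prime factorization: 29 = 29
Using the formula φ(n) = n × Π(1 - 1/p) for each prime factor p:
φ(29) = 29 × (1 - 1/29)
φ(29) = 28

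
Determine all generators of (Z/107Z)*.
Primitive roots mod 107: {2, 5, 6, 7, 8, 15, 17, 18, 20, 21, 22, 24, 26, 28, 31, 32, 38, 43, 45, 46, 50, 51, 54, 55, 58, 59, 60, 63, 65, 66, 67, 68, 70, 71, 72, 73, 74, 77, 78, 80, 82, 84, 88, 91, 93, 94, 95, 96, 97, 98, 103, 104}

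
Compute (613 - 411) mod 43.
30

(613 - 411) = 202
202 mod 43 = 30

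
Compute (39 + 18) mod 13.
5

(39 + 18) = 57
57 mod 13 = 5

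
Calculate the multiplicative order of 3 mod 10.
Powers of 3 mod 10: 3^1≡3, 3^2≡9, 3^3≡7, 3^4≡1. Order = 4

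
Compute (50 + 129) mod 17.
9

(50 + 129) = 179
179 mod 17 = 9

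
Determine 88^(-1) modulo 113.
88^(-1) ≡ 9 (mod 113). Verification: 88 × 9 = 792 ≡ 1 (mod 113)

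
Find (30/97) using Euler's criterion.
(30/97) = 30^{48} mod 97 = -1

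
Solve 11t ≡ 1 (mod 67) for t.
61

Using Extended Euclidean Algorithm:
gcd(11, 67) = 1
Bezout coefficients: 11 × -6 + 67 × 1 = 1
So 11 × -6 ≡ 1 (mod 67)
The inverse is -6 mod 67 = 61
Verification: 11 × 61 = 671 = 10 × 67 + 1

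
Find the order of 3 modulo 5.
Powers of 3 mod 5: 3^1≡3, 3^2≡4, 3^3≡2, 3^4≡1. Order = 4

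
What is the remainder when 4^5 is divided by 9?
5 = 4 + 1 (binary 101). Repeated squaring mod 9: 4^1 ≡ 4; 4^2 ≡ 4² = 16 ≡ 7; 4^4 ≡ 7² = 49 ≡ 4. Multiply: 4^5 = 4^4 × 4^1 ≡ 4 × 4 (mod 9): 4 × 4 = 16 ≡ 7. So 4^5 ≡ 7 (mod 9).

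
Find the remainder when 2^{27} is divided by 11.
By Fermat: 2^{10} ≡ 1 (mod 11). 27 = 2×10 + 7. So 2^{27} ≡ 2^{7} ≡ 7 (mod 11)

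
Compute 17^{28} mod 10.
1

Using successive squaring:
Binary expansion of 28: 11100
Powers of 17 mod 10 (each is the square of the previous):
  17^1 ≡ 7 (mod 10)
  17^2 ≡ 7² = 49 ≡ 9 (mod 10)
  17^4 ≡ 9² = 81 ≡ 1 (mod 10)
  17^8 ≡ 1² = 1 ≡ 1 (mod 10)
  17^16 ≡ 1² = 1 ≡ 1 (mod 10)
28 = 16 + 8 + 4, so 17^28 = 17^16 × 17^8 × 17^4 ≡ 1 × 1 × 1 (mod 10)
Multiplying step by step:
  1 × 1 = 1 ≡ 1 (mod 10)
  1 × 1 = 1 ≡ 1 (mod 10)
Result: 17^28 ≡ 1 (mod 10)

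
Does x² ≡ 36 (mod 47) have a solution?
By Euler's criterion: 36^{23} ≡ 1 (mod 47). Since this equals 1, 36 is a QR.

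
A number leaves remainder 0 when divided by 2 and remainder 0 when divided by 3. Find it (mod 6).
M = 2 × 3 = 6. M₁ = 3, y₁ ≡ 1 (mod 2). M₂ = 2, y₂ ≡ 2 (mod 3). m = 0×3×1 + 0×2×2 ≡ 0 (mod 6)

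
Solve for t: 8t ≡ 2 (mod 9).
7

Since gcd(8, 9) = 1 divides 2, a solution exists.
Multiply both sides by the inverse of 8 mod 9:
  8^(-1) mod 9 = 8
  x ≡ 8 × 2 ≡ 16 ≡ 7 (mod 9)
Verification: 8 × 7 = 56 = 6 × 9 + 2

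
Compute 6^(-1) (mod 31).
6^(-1) ≡ 26 (mod 31). Verification: 6 × 26 = 156 ≡ 1 (mod 31)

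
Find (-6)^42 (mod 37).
Using Fermat: (-6)^{36} ≡ 1 (mod 37). 42 ≡ 6 (mod 36). So (-6)^{42} ≡ (-6)^{6} ≡ 36 (mod 37)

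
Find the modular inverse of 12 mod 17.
12^(-1) ≡ 10 (mod 17). Verification: 12 × 10 = 120 ≡ 1 (mod 17)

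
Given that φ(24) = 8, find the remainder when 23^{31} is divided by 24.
By Euler: 23^{8} ≡ 1 (mod 24) since gcd(23, 24) = 1. 31 = 3×8 + 7. So 23^{31} ≡ 23^{7} ≡ 23 (mod 24)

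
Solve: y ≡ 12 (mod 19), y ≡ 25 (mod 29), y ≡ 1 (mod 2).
M = 19 × 29 × 2 = 1102. M₁ = 58, y₁ ≡ 1 (mod 19). M₂ = 38, y₂ ≡ 13 (mod 29). M₃ = 551, y₃ ≡ 1 (mod 2). y = 12×58×1 + 25×38×13 + 1×551×1 ≡ 373 (mod 1102)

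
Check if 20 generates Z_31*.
p - 1 = 30 has prime divisors 2, 3, 5. Check 20^(30/q) mod 31 for each: 20^(30/2) = 20^15 ≡ 1, 20^(30/3) = 20^10 ≡ 5, 20^(30/5) = 20^6 ≡ 4 (mod 31). Since 20^15 ≡ 1 (mod 31), the order of 20 divides 15 (in fact the order is 15) ≠ 30, so it is not a primitive root.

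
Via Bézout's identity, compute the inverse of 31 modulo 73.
Extended GCD: 31(33) + 73(-14) = 1. So 31^(-1) ≡ 33 ≡ 33 (mod 73). Verify: 31 × 33 = 1023 ≡ 1 (mod 73)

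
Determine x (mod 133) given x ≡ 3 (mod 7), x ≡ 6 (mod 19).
101

Using the Chinese Remainder Theorem:
M = product of moduli = 133
For equation 1: M_1 = 19, 19 ≡ 5 (mod 7), inverse of 19 mod 7 is 3 (check: 5 × 3 = 15 ≡ 1 (mod 7))
For equation 2: M_2 = 7, 7 ≡ 7 (mod 19), inverse of 7 mod 19 is 11 (check: 7 × 11 = 77 ≡ 1 (mod 19))
Combine: x ≡ Σ r_i×M_i×(M_i⁻¹ mod m_i) = 3×19×3 + 6×7×11 = 171 + 462 = 633
633 mod 133 = 101
x ≡ 101 (mod 133)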